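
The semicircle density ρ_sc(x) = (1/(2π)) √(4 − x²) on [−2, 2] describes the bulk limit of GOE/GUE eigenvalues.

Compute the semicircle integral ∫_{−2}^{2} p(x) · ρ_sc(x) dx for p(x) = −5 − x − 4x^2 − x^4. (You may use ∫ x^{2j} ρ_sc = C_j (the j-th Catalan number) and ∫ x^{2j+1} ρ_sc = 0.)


Write p(x) = Σ a_i x^i, split into monomials and integrate each against ρ_sc separately.
Using ∫ x^{2j} ρ_sc = C_j = (1/(j+1)) C(2j, j) (Catalan numbers) and ∫ x^{2j+1} ρ_sc = 0 (odd monomials vanish by symmetry):
  i = 0 (even): a_0 · C_{0} = -5 · 1 = -5
  i = 1 (odd): ∫ x^1 ρ_sc = 0 (vanishes)
  i = 2 (even): a_2 · C_{1} = -4 · 1 = -4
  i = 4 (even): a_4 · C_{2} = -1 · 2 = -2

Summing the contributions: ∫_{−2}^{2} p(x) ρ_sc(x) dx = (-5) + (-4) + (-2) = -11.


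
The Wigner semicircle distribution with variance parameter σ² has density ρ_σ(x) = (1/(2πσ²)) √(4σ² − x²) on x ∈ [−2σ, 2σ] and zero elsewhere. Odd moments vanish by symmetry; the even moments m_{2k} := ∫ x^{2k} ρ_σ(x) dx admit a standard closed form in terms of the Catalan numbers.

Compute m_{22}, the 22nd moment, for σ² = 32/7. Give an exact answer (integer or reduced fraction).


By the scaled semicircle moment identity, m_{2k} = σ^{2k} · C_k with k = 11.
C_11 = (1/(k+1)) · C(2k, k) = (1/12) · C(22, 11) = (1/12) · 705432 = 58786.
σ^{2k} = (σ²)^k = (32/7)^11 = 36028797018963968/1977326743.

Therefore m_{22} = σ^{22} · C_11 = (36028797018963968/1977326743) · 58786 = 302569837365259403264/282475249.


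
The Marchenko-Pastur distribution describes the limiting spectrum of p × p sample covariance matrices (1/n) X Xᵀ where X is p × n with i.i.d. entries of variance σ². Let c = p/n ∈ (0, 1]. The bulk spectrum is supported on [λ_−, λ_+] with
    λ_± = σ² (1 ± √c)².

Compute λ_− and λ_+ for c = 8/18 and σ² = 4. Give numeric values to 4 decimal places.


c = 8/18 = 0.444444; √c = 0.666667.
λ_− = σ² (1 − √c)² = 4 · (1 − 0.666667)² = 4 · (0.333333)² = 0.444444.
λ_+ = σ² (1 + √c)² = 4 · (1 + 0.666667)² = 4 · (1.666667)² = 11.111111.

Rounded to 4 decimal places: λ_− ≈ 0.4444, λ_+ ≈ 11.1111.


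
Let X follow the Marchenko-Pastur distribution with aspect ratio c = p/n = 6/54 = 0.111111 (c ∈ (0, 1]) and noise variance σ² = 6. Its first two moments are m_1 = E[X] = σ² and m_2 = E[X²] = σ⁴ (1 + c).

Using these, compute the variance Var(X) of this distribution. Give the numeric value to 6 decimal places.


m_1 = E[X] = σ² = 6, so m_1² = 36.
m_2 = E[X²] = σ⁴ (1 + c) = 36 · (1 + 0.111111) = 36 · 1.111111 = 40.000000.
(Note m_2 − m_1² simplifies to c · σ⁴ = 0.111111 · 36.)

Var(X) = m_2 − m_1² = 40.000000 − 36 = 4.000000.


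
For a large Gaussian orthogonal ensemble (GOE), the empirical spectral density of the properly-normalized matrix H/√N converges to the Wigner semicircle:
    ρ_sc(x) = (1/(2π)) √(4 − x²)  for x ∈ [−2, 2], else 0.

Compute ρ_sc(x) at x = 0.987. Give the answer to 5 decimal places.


ρ_sc(x) = (1/(2π)) √(4 − x²). With x = 0.987:
  4 − x² = 4 − (0.987)² = 4 − 0.974169 = 3.025831.
  √(4 − x²) = 1.739492.
  1/(2π) = 0.159155.
  ρ_sc(0.987) = 0.159155 · 1.739492 = 0.276849.

Rounded to 5 decimal places: ρ_sc(0.987) ≈ 0.27685.


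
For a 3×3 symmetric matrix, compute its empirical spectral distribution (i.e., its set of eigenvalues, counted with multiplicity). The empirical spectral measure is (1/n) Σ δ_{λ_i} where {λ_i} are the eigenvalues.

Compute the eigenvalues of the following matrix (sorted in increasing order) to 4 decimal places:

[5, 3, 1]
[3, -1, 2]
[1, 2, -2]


Since M is real symmetric, all three eigenvalues are real; they are the roots of det(λI − M) = λ³ − (tr M) λ² + s λ − det M, where s is the sum of the principal 2×2 minors.
tr M = 5 + (-1) + (-2) = 2.
s = (5·(-1) − 3²) + (5·(-2) − 1²) + ((-1)·(-2) − 2²) = -14 + (-11) + (-2) = -27.
det M (expand along row 1) = 5·(-2) − 3·(-8) + 1·7 = 21.
Characteristic polynomial: λ³ − 2λ² − 27λ − 21 = 0.
Substitute λ = y + (tr M)/3 = y + 0.666667 to remove the quadratic term: y³ + p·y + q = 0 with p = s − (tr M)²/3 = -28.333333 and q = −2(tr M)³/27 + (tr M)·s/3 − det M = -39.592593.
Three real roots ⇒ use the trigonometric (Viète) form: r = 2√(−p/3) = 6.146363, φ = arccos(3q/(p·r)) = arccos(0.682055) = 0.820227 rad.
y_k = r·cos(φ/3 − 2πk/3) for k = 0, 1, 2 gives y = 5.918062, -1.521764, -4.396299.
λ_k = y_k + 0.666667 gives λ = 6.5847, -0.8551, -3.7296 (check: the sum is 2.0000 = tr M).

Eigenvalues sorted in increasing order: [-3.7296, -0.8551, 6.5847].


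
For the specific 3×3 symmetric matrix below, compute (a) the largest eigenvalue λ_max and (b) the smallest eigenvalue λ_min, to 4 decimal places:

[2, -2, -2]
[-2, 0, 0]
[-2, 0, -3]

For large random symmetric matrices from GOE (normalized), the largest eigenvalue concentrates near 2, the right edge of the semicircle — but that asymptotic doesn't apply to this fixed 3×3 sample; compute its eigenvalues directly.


Since M is real symmetric, all three eigenvalues are real; they are the roots of det(λI − M) = λ³ − (tr M) λ² + s λ − det M, where s is the sum of the principal 2×2 minors.
tr M = 2 + 0 + (-3) = -1.
s = (2·0 − (-2)²) + (2·(-3) − (-2)²) + (0·(-3) − 0²) = -4 + (-10) + 0 = -14.
det M (expand along row 1) = 2·0 − (-2)·6 + (-2)·0 = 12.
Characteristic polynomial: λ³ + λ² − 14λ − 12 = 0.
Substitute λ = y + (tr M)/3 = y − 0.333333 to remove the quadratic term: y³ + p·y + q = 0 with p = s − (tr M)²/3 = -14.333333 and q = −2(tr M)³/27 + (tr M)·s/3 − det M = -7.259259.
Three real roots ⇒ use the trigonometric (Viète) form: r = 2√(−p/3) = 4.371626, φ = arccos(3q/(p·r)) = arccos(0.347555) = 1.215834 rad.
y_k = r·cos(φ/3 − 2πk/3) for k = 0, 1, 2 gives y = 4.017493, -0.516048, -3.501445.
λ_k = y_k − 0.333333 gives λ = 3.6842, -0.8494, -3.8348 (check: the sum is -1.0000 = tr M).

Hence λ_max = 3.6842 and λ_min = -3.8348.


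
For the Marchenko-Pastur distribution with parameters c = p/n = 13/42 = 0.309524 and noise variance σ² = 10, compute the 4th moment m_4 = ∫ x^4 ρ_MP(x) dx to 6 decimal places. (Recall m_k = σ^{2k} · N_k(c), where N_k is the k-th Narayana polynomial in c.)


E[X⁴] = σ⁸ (1 + 6c + 6c² + c³) (fourth MP moment). With σ² = 10 (so σ⁸ = 10000) and c = 13/42 = 0.309524: E[X⁴] = 10000 · (1 + 6·0.309524 + 6·(0.309524)² + (0.309524)³) = 10000 · 3.461627.

So E[X^4] = 34616.267142.


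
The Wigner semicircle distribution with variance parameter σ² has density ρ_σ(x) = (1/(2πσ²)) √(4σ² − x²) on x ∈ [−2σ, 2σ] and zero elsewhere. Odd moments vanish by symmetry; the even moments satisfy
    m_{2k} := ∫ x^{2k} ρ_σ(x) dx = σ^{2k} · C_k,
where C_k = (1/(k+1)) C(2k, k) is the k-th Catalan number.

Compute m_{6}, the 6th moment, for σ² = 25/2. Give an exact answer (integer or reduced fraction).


By the scaled semicircle moment identity, m_{2k} = σ^{2k} · C_k with k = 3.
C_3 = (1/(k+1)) · C(2k, k) = (1/4) · C(6, 3) = (1/4) · 20 = 5.
σ^{2k} = (σ²)^k = (25/2)^3 = 15625/8.

Therefore m_{6} = σ^{6} · C_3 = (15625/8) · 5 = 78125/8.


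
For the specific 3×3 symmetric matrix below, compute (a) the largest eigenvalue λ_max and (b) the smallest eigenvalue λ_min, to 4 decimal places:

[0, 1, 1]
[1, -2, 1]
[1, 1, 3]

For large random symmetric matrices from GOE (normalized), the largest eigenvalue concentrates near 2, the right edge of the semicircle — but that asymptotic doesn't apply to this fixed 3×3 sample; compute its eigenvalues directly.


Since M is real symmetric, all three eigenvalues are real; they are the roots of det(λI − M) = λ³ − (tr M) λ² + s λ − det M, where s is the sum of the principal 2×2 minors.
tr M = 0 + (-2) + 3 = 1.
s = (0·(-2) − 1²) + (0·3 − 1²) + ((-2)·3 − 1²) = -1 + (-1) + (-7) = -9.
det M (expand along row 1) = 0·(-7) − 1·2 + 1·3 = 1.
Characteristic polynomial: λ³ − λ² − 9λ − 1 = 0.
Substitute λ = y + (tr M)/3 = y + 0.333333 to remove the quadratic term: y³ + p·y + q = 0 with p = s − (tr M)²/3 = -9.333333 and q = −2(tr M)³/27 + (tr M)·s/3 − det M = -4.074074.
Three real roots ⇒ use the trigonometric (Viète) form: r = 2√(−p/3) = 3.527668, φ = arccos(3q/(p·r)) = arccos(0.371215) = 1.190479 rad.
y_k = r·cos(φ/3 − 2πk/3) for k = 0, 1, 2 gives y = 3.253541, -0.446014, -2.807527.
λ_k = y_k + 0.333333 gives λ = 3.5869, -0.1127, -2.4742 (check: the sum is 1.0000 = tr M).

Hence λ_max = 3.5869 and λ_min = -2.4742.


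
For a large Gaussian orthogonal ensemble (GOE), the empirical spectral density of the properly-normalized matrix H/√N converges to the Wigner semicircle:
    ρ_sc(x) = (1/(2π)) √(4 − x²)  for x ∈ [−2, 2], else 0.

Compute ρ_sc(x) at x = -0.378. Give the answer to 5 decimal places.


ρ_sc(x) = (1/(2π)) √(4 − x²). With x = -0.378:
  4 − x² = 4 − (-0.378)² = 4 − 0.142884 = 3.857116.
  √(4 − x²) = 1.963954.
  1/(2π) = 0.159155.
  ρ_sc(-0.378) = 0.159155 · 1.963954 = 0.312573.

Rounded to 5 decimal places: ρ_sc(-0.378) ≈ 0.31257.


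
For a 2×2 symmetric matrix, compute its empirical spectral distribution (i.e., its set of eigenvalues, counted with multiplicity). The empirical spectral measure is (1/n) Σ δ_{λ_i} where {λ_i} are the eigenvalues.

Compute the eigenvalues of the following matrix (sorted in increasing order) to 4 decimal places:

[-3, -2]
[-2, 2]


Since M is real symmetric, both eigenvalues are real; they are the roots of det(λI − M) = λ² − (tr M) λ + det M.
tr M = -3 + 2 = -1.
det M = (-3)·2 − (-2)² = -6 − 4 = -10.
Characteristic polynomial: λ² + λ − 10 = 0.
Discriminant Δ = (tr M)² − 4·det M = 1 − (-40) = 41; √Δ = 6.403124.
λ = (tr M ± √Δ)/2 = (-1 ± 6.403124)/2, giving (tr M − √Δ)/2 = -3.7016 and (tr M + √Δ)/2 = 2.7016.

Eigenvalues sorted in increasing order: [-3.7016, 2.7016].


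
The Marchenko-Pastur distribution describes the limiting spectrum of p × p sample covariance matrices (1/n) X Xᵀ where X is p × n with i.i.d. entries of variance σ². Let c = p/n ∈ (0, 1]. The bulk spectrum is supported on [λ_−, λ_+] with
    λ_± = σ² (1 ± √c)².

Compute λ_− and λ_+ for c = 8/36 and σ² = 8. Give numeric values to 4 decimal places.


c = 8/36 = 0.222222; √c = 0.471405.
λ_− = σ² (1 − √c)² = 8 · (1 − 0.471405)² = 8 · (0.528595)² = 2.235305.
λ_+ = σ² (1 + √c)² = 8 · (1 + 0.471405)² = 8 · (1.471405)² = 17.320250.

Rounded to 4 decimal places: λ_− ≈ 2.2353, λ_+ ≈ 17.3203.


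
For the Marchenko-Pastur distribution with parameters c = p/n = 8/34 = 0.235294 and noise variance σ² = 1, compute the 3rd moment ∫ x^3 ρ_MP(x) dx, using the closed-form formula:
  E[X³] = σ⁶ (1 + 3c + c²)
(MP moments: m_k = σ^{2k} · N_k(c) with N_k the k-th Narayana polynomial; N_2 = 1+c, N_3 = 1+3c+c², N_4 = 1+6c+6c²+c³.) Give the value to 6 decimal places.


E[X³] = σ⁶ (1 + 3c + c²) (third MP moment). With σ² = 1 (so σ⁶ = 1) and c = 8/34 = 0.235294: E[X³] = 1 · (1 + 3·0.235294 + (0.235294)²) = 1 · 1.761246.

So E[X^3] = 1.761246.


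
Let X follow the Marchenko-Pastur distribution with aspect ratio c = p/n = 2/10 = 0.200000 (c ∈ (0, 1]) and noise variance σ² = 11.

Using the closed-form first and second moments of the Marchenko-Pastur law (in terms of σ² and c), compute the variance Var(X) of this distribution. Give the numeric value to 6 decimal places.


Recall the MP moments m_1 = E[X] = σ² and m_2 = E[X²] = σ⁴ (1 + c).
m_1 = E[X] = σ² = 11, so m_1² = 121.
m_2 = E[X²] = σ⁴ (1 + c) = 121 · (1 + 0.200000) = 121 · 1.200000 = 145.200000.
(Note m_2 − m_1² simplifies to c · σ⁴ = 0.200000 · 121.)

Var(X) = m_2 − m_1² = 145.200000 − 121 = 24.200000.


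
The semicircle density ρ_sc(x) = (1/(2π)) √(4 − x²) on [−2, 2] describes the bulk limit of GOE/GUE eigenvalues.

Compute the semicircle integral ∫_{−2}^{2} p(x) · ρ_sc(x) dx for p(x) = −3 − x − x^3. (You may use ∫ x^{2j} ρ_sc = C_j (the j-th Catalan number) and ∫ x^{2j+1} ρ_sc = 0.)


Write p(x) = Σ a_i x^i, split into monomials and integrate each against ρ_sc separately.
Using ∫ x^{2j} ρ_sc = C_j = (1/(j+1)) C(2j, j) (Catalan numbers) and ∫ x^{2j+1} ρ_sc = 0 (odd monomials vanish by symmetry):
  i = 0 (even): a_0 · C_{0} = -3 · 1 = -3
  i = 1 (odd): ∫ x^1 ρ_sc = 0 (vanishes)
  i = 3 (odd): ∫ x^3 ρ_sc = 0 (vanishes)

Summing the contributions: ∫_{−2}^{2} p(x) ρ_sc(x) dx = -3.


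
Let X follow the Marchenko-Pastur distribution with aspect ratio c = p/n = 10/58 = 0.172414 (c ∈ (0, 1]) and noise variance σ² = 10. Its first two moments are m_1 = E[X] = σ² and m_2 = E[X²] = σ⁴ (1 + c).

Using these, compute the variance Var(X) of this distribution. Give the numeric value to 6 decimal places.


m_1 = E[X] = σ² = 10, so m_1² = 100.
m_2 = E[X²] = σ⁴ (1 + c) = 100 · (1 + 0.172414) = 100 · 1.172414 = 117.241379.
(Note m_2 − m_1² simplifies to c · σ⁴ = 0.172414 · 100.)

Var(X) = m_2 − m_1² = 117.241379 − 100 = 17.241379.


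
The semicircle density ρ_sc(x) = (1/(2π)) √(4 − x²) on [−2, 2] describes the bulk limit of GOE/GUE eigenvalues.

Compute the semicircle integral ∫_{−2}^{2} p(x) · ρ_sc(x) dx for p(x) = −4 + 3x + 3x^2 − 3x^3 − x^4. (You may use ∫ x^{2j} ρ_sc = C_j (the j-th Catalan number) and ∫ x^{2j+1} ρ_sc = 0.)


Write p(x) = Σ a_i x^i, split into monomials and integrate each against ρ_sc separately.
Using ∫ x^{2j} ρ_sc = C_j = (1/(j+1)) C(2j, j) (Catalan numbers) and ∫ x^{2j+1} ρ_sc = 0 (odd monomials vanish by symmetry):
  i = 0 (even): a_0 · C_{0} = -4 · 1 = -4
  i = 1 (odd): ∫ x^1 ρ_sc = 0 (vanishes)
  i = 2 (even): a_2 · C_{1} = 3 · 1 = 3
  i = 3 (odd): ∫ x^3 ρ_sc = 0 (vanishes)
  i = 4 (even): a_4 · C_{2} = -1 · 2 = -2

Summing the contributions: ∫_{−2}^{2} p(x) ρ_sc(x) dx = (-4) + 3 + (-2) = -3.


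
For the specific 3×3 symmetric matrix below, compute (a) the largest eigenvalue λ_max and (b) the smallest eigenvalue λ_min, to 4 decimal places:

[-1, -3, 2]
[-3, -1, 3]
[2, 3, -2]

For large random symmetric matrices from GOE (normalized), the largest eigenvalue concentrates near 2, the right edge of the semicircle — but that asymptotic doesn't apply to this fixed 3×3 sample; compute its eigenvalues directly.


Since M is real symmetric, all three eigenvalues are real; they are the roots of det(λI − M) = λ³ − (tr M) λ² + s λ − det M, where s is the sum of the principal 2×2 minors.
tr M = -1 + (-1) + (-2) = -4.
s = ((-1)·(-1) − (-3)²) + ((-1)·(-2) − 2²) + ((-1)·(-2) − 3²) = -8 + (-2) + (-7) = -17.
det M (expand along row 1) = (-1)·(-7) − (-3)·0 + 2·(-7) = -7.
Characteristic polynomial: λ³ + 4λ² − 17λ + 7 = 0.
Substitute λ = y + (tr M)/3 = y − 1.333333 to remove the quadratic term: y³ + p·y + q = 0 with p = s − (tr M)²/3 = -22.333333 and q = −2(tr M)³/27 + (tr M)·s/3 − det M = 34.407407.
Three real roots ⇒ use the trigonometric (Viète) form: r = 2√(−p/3) = 5.456902, φ = arccos(3q/(p·r)) = arccos(-0.846981) = 2.581076 rad.
y_k = r·cos(φ/3 − 2πk/3) for k = 0, 1, 2 gives y = 3.558803, 1.803128, -5.361932.
λ_k = y_k − 1.333333 gives λ = 2.2255, 0.4698, -6.6953 (check: the sum is -4.0000 = tr M).

Hence λ_max = 2.2255 and λ_min = -6.6953.


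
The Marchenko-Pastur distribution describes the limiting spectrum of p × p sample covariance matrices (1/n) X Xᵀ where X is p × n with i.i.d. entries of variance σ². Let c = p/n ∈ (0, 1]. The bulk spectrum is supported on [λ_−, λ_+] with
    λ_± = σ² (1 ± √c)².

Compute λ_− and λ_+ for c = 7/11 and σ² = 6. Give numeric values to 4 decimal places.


c = 7/11 = 0.636364; √c = 0.797724.
λ_− = σ² (1 − √c)² = 6 · (1 − 0.797724)² = 6 · (0.202276)² = 0.245493.
λ_+ = σ² (1 + √c)² = 6 · (1 + 0.797724)² = 6 · (1.797724)² = 19.390870.

Rounded to 4 decimal places: λ_− ≈ 0.2455, λ_+ ≈ 19.3909.


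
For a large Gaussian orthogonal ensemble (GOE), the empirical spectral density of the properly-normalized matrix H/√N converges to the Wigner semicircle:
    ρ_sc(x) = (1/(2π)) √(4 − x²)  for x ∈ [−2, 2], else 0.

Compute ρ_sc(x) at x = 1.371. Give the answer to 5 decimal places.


ρ_sc(x) = (1/(2π)) √(4 − x²). With x = 1.371:
  4 − x² = 4 − (1.371)² = 4 − 1.879641 = 2.120359.
  √(4 − x²) = 1.456145.
  1/(2π) = 0.159155.
  ρ_sc(1.371) = 0.159155 · 1.456145 = 0.231753.

Rounded to 5 decimal places: ρ_sc(1.371) ≈ 0.23175.


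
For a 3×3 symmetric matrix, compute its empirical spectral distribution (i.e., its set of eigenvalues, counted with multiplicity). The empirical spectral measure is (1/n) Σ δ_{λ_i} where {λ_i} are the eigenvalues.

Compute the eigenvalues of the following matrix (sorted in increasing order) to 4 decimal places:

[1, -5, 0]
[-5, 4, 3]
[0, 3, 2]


Since M is real symmetric, all three eigenvalues are real; they are the roots of det(λI − M) = λ³ − (tr M) λ² + s λ − det M, where s is the sum of the principal 2×2 minors.
tr M = 1 + 4 + 2 = 7.
s = (1·4 − (-5)²) + (1·2 − 0²) + (4·2 − 3²) = -21 + 2 + (-1) = -20.
det M (expand along row 1) = 1·(-1) − (-5)·(-10) + 0·(-15) = -51.
Characteristic polynomial: λ³ − 7λ² − 20λ + 51 = 0.
Substitute λ = y + (tr M)/3 = y + 2.333333 to remove the quadratic term: y³ + p·y + q = 0 with p = s − (tr M)²/3 = -36.333333 and q = −2(tr M)³/27 + (tr M)·s/3 − det M = -21.074074.
Three real roots ⇒ use the trigonometric (Viète) form: r = 2√(−p/3) = 6.960204, φ = arccos(3q/(p·r)) = arccos(0.250001) = 1.318115 rad.
y_k = r·cos(φ/3 − 2πk/3) for k = 0, 1, 2 gives y = 6.299118, -0.585546, -5.713572.
λ_k = y_k + 2.333333 gives λ = 8.6325, 1.7478, -3.3802 (check: the sum is 7.0000 = tr M).

Eigenvalues sorted in increasing order: [-3.3802, 1.7478, 8.6325].


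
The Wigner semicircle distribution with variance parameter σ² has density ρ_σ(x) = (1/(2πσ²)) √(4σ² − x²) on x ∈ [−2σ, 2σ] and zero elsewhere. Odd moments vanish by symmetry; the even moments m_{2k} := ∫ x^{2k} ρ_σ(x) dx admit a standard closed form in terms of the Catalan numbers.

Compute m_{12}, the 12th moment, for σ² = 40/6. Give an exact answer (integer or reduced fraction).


By the scaled semicircle moment identity, m_{2k} = σ^{2k} · C_k with k = 6.
C_6 = (1/(k+1)) · C(2k, k) = (1/7) · C(12, 6) = (1/7) · 924 = 132.
σ^{2k} = (σ²)^k = (40/6)^6 = 64000000/729.

Therefore m_{12} = σ^{12} · C_6 = (64000000/729) · 132 = 2816000000/243.


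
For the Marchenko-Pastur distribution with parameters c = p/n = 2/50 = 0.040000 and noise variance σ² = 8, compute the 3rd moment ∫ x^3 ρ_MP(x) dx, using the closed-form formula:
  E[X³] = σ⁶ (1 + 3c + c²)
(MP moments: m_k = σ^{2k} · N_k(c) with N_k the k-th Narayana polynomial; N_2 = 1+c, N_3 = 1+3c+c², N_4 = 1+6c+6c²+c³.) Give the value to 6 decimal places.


E[X³] = σ⁶ (1 + 3c + c²) (third MP moment). With σ² = 8 (so σ⁶ = 512) and c = 2/50 = 0.040000: E[X³] = 512 · (1 + 3·0.040000 + (0.040000)²) = 512 · 1.121600.

So E[X^3] = 574.259200.


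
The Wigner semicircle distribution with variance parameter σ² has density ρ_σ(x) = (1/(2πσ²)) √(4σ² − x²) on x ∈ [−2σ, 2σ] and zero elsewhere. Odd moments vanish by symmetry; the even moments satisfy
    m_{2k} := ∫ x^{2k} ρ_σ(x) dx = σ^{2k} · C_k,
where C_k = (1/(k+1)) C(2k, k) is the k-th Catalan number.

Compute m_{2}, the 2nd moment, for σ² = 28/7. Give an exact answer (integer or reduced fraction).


By the scaled semicircle moment identity, m_{2k} = σ^{2k} · C_k with k = 1.
C_1 = (1/(k+1)) · C(2k, k) = (1/2) · C(2, 1) = (1/2) · 2 = 1.
σ^{2k} = (σ²)^k = (28/7)^1 = 4.

Therefore m_{2} = σ^{2} · C_1 = 4 · 1 = 4.


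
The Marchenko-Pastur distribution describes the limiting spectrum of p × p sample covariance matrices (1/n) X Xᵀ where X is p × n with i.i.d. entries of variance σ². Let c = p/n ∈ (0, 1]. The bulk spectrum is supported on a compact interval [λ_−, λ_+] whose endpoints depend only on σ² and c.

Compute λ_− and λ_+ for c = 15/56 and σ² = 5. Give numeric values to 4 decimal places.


c = 15/56 = 0.267857; √c = 0.517549.
λ_− = σ² (1 − √c)² = 5 · (1 − 0.517549)² = 5 · (0.482451)² = 1.163794.
λ_+ = σ² (1 + √c)² = 5 · (1 + 0.517549)² = 5 · (1.517549)² = 11.514777.

Rounded to 4 decimal places: λ_− ≈ 1.1638, λ_+ ≈ 11.5148.


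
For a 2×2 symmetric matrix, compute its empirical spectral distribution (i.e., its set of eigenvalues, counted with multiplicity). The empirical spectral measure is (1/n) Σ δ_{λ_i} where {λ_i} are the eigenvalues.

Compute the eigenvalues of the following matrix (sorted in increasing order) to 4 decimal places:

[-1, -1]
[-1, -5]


Since M is real symmetric, both eigenvalues are real; they are the roots of det(λI − M) = λ² − (tr M) λ + det M.
tr M = -1 + (-5) = -6.
det M = (-1)·(-5) − (-1)² = 5 − 1 = 4.
Characteristic polynomial: λ² + 6λ + 4 = 0.
Discriminant Δ = (tr M)² − 4·det M = 36 − 16 = 20; √Δ = 4.472136.
λ = (tr M ± √Δ)/2 = (-6 ± 4.472136)/2, giving (tr M − √Δ)/2 = -5.2361 and (tr M + √Δ)/2 = -0.7639.

Eigenvalues sorted in increasing order: [-5.2361, -0.7639].


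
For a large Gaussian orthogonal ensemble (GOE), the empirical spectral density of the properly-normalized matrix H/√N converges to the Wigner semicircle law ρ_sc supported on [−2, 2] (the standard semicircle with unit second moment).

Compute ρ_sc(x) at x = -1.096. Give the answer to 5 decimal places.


ρ_sc(x) = (1/(2π)) √(4 − x²). With x = -1.096:
  4 − x² = 4 − (-1.096)² = 4 − 1.201216 = 2.798784.
  √(4 − x²) = 1.672957.
  1/(2π) = 0.159155.
  ρ_sc(-1.096) = 0.159155 · 1.672957 = 0.266259.

Rounded to 5 decimal places: ρ_sc(-1.096) ≈ 0.26626.


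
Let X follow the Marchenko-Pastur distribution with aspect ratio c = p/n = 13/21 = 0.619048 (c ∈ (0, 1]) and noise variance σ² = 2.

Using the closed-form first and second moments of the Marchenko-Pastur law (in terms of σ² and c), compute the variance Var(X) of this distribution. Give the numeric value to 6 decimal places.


Recall the MP moments m_1 = E[X] = σ² and m_2 = E[X²] = σ⁴ (1 + c).
m_1 = E[X] = σ² = 2, so m_1² = 4.
m_2 = E[X²] = σ⁴ (1 + c) = 4 · (1 + 0.619048) = 4 · 1.619048 = 6.476190.
(Note m_2 − m_1² simplifies to c · σ⁴ = 0.619048 · 4.)

Var(X) = m_2 − m_1² = 6.476190 − 4 = 2.476190.


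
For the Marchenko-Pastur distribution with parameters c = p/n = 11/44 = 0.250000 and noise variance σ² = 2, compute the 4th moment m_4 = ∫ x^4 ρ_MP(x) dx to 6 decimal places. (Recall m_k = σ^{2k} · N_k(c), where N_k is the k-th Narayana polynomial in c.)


E[X⁴] = σ⁸ (1 + 6c + 6c² + c³) (fourth MP moment). With σ² = 2 (so σ⁸ = 16) and c = 11/44 = 0.250000: E[X⁴] = 16 · (1 + 6·0.250000 + 6·(0.250000)² + (0.250000)³) = 16 · 2.890625.

So E[X^4] = 46.250000.


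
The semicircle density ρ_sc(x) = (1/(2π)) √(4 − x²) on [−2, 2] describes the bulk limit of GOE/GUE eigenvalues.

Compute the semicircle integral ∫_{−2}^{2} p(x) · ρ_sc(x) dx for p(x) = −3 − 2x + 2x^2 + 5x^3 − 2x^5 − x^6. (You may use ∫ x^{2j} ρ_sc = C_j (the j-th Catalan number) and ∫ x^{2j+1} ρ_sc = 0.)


Write p(x) = Σ a_i x^i, split into monomials and integrate each against ρ_sc separately.
Using ∫ x^{2j} ρ_sc = C_j = (1/(j+1)) C(2j, j) (Catalan numbers) and ∫ x^{2j+1} ρ_sc = 0 (odd monomials vanish by symmetry):
  i = 0 (even): a_0 · C_{0} = -3 · 1 = -3
  i = 1 (odd): ∫ x^1 ρ_sc = 0 (vanishes)
  i = 2 (even): a_2 · C_{1} = 2 · 1 = 2
  i = 3 (odd): ∫ x^3 ρ_sc = 0 (vanishes)
  i = 5 (odd): ∫ x^5 ρ_sc = 0 (vanishes)
  i = 6 (even): a_6 · C_{3} = -1 · 5 = -5

Summing the contributions: ∫_{−2}^{2} p(x) ρ_sc(x) dx = (-3) + 2 + (-5) = -6.


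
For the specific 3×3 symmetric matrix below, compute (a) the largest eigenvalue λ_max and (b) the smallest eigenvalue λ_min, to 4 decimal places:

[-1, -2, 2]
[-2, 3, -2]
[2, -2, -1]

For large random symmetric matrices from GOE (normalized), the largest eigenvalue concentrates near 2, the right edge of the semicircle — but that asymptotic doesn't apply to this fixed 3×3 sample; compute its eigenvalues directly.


Since M is real symmetric, all three eigenvalues are real; they are the roots of det(λI − M) = λ³ − (tr M) λ² + s λ − det M, where s is the sum of the principal 2×2 minors.
tr M = -1 + 3 + (-1) = 1.
s = ((-1)·3 − (-2)²) + ((-1)·(-1) − 2²) + (3·(-1) − (-2)²) = -7 + (-3) + (-7) = -17.
det M (expand along row 1) = (-1)·(-7) − (-2)·6 + 2·(-2) = 15.
Characteristic polynomial: λ³ − λ² − 17λ − 15 = 0.
Substitute λ = y + (tr M)/3 = y + 0.333333 to remove the quadratic term: y³ + p·y + q = 0 with p = s − (tr M)²/3 = -17.333333 and q = −2(tr M)³/27 + (tr M)·s/3 − det M = -20.740741.
Three real roots ⇒ use the trigonometric (Viète) form: r = 2√(−p/3) = 4.807402, φ = arccos(3q/(p·r)) = arccos(0.746712) = 0.727692 rad.
y_k = r·cos(φ/3 − 2πk/3) for k = 0, 1, 2 gives y = 4.666667, -1.333333, -3.333333.
λ_k = y_k + 0.333333 gives λ = 5.0000, -1.0000, -3.0000 (check: the sum is 1.0000 = tr M).

Hence λ_max = 5.0000 and λ_min = -3.0000.


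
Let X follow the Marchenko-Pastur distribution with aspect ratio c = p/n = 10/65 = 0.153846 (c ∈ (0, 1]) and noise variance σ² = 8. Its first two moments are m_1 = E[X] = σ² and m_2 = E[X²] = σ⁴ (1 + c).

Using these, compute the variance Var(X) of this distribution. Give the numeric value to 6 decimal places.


m_1 = E[X] = σ² = 8, so m_1² = 64.
m_2 = E[X²] = σ⁴ (1 + c) = 64 · (1 + 0.153846) = 64 · 1.153846 = 73.846154.
(Note m_2 − m_1² simplifies to c · σ⁴ = 0.153846 · 64.)

Var(X) = m_2 − m_1² = 73.846154 − 64 = 9.846154.


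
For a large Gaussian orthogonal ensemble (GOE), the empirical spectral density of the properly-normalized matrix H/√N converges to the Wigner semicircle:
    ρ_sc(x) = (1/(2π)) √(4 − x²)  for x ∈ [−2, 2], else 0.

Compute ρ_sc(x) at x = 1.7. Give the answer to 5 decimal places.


ρ_sc(x) = (1/(2π)) √(4 − x²). With x = 1.7:
  4 − x² = 4 − (1.7)² = 4 − 2.890000 = 1.110000.
  √(4 − x²) = 1.053565.
  1/(2π) = 0.159155.
  ρ_sc(1.7) = 0.159155 · 1.053565 = 0.167680.

Rounded to 5 decimal places: ρ_sc(1.7) ≈ 0.16768.


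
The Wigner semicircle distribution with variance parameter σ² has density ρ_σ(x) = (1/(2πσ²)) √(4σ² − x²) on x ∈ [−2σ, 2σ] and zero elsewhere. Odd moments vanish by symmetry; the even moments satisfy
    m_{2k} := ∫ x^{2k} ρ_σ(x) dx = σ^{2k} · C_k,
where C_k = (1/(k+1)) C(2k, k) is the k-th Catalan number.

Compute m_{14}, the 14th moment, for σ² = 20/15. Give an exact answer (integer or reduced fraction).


By the scaled semicircle moment identity, m_{2k} = σ^{2k} · C_k with k = 7.
C_7 = (1/(k+1)) · C(2k, k) = (1/8) · C(14, 7) = (1/8) · 3432 = 429.
σ^{2k} = (σ²)^k = (20/15)^7 = 16384/2187.

Therefore m_{14} = σ^{14} · C_7 = (16384/2187) · 429 = 2342912/729.


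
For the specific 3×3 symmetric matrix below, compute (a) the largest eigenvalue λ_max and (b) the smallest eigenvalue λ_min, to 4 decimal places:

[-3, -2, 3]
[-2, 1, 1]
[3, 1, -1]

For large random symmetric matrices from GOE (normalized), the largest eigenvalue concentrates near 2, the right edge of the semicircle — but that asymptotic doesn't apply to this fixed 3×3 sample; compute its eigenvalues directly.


Since M is real symmetric, all three eigenvalues are real; they are the roots of det(λI − M) = λ³ − (tr M) λ² + s λ − det M, where s is the sum of the principal 2×2 minors.
tr M = -3 + 1 + (-1) = -3.
s = ((-3)·1 − (-2)²) + ((-3)·(-1) − 3²) + (1·(-1) − 1²) = -7 + (-6) + (-2) = -15.
det M (expand along row 1) = (-3)·(-2) − (-2)·(-1) + 3·(-5) = -11.
Characteristic polynomial: λ³ + 3λ² − 15λ + 11 = 0.
Substitute λ = y + (tr M)/3 = y − 1.000000 to remove the quadratic term: y³ + p·y + q = 0 with p = s − (tr M)²/3 = -18.000000 and q = −2(tr M)³/27 + (tr M)·s/3 − det M = 28.000000.
Three real roots ⇒ use the trigonometric (Viète) form: r = 2√(−p/3) = 4.898979, φ = arccos(3q/(p·r)) = arccos(-0.952579) = 2.832399 rad.
y_k = r·cos(φ/3 − 2πk/3) for k = 0, 1, 2 gives y = 2.872983, 2.000000, -4.872983.
λ_k = y_k − 1.000000 gives λ = 1.8730, 1.0000, -5.8730 (check: the sum is -3.0000 = tr M).

Hence λ_max = 1.8730 and λ_min = -5.8730.


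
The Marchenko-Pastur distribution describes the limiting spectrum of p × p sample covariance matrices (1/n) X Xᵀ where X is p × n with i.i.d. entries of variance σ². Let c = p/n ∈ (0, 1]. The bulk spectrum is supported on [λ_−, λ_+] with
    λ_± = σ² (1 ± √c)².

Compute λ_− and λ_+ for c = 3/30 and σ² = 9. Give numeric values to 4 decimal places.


c = 3/30 = 0.100000; √c = 0.316228.
λ_− = σ² (1 − √c)² = 9 · (1 − 0.316228)² = 9 · (0.683772)² = 4.207900.
λ_+ = σ² (1 + √c)² = 9 · (1 + 0.316228)² = 9 · (1.316228)² = 15.592100.

Rounded to 4 decimal places: λ_− ≈ 4.2079, λ_+ ≈ 15.5921.


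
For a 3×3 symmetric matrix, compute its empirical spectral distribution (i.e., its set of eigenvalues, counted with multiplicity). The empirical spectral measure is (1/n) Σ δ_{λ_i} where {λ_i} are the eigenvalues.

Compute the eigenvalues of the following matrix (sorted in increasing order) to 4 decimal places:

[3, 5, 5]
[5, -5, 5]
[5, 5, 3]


Since M is real symmetric, all three eigenvalues are real; they are the roots of det(λI − M) = λ³ − (tr M) λ² + s λ − det M, where s is the sum of the principal 2×2 minors.
tr M = 3 + (-5) + 3 = 1.
s = (3·(-5) − 5²) + (3·3 − 5²) + ((-5)·3 − 5²) = -40 + (-16) + (-40) = -96.
det M (expand along row 1) = 3·(-40) − 5·(-10) + 5·50 = 180.
Characteristic polynomial: λ³ − λ² − 96λ − 180 = 0.
Substitute λ = y + (tr M)/3 = y + 0.333333 to remove the quadratic term: y³ + p·y + q = 0 with p = s − (tr M)²/3 = -96.333333 and q = −2(tr M)³/27 + (tr M)·s/3 − det M = -212.074074.
Three real roots ⇒ use the trigonometric (Viète) form: r = 2√(−p/3) = 11.333333, φ = arccos(3q/(p·r)) = arccos(0.582740) = 0.948700 rad.
y_k = r·cos(φ/3 − 2πk/3) for k = 0, 1, 2 gives y = 10.771353, -2.333333, -8.438020.
λ_k = y_k + 0.333333 gives λ = 11.1047, -2.0000, -8.1047 (check: the sum is 1.0000 = tr M).

Eigenvalues sorted in increasing order: [-8.1047, -2.0000, 11.1047].


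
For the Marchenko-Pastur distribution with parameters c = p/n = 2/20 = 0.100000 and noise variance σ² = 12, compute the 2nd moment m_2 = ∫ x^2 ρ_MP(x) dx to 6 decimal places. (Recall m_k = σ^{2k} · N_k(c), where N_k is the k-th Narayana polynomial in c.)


E[X²] = σ⁴ (1 + c) (second MP moment). With σ² = 12 (so σ⁴ = 144) and c = 2/20 = 0.100000: E[X²] = 144 · (1 + 0.100000) = 144 · 1.100000.

So E[X^2] = 158.400000.


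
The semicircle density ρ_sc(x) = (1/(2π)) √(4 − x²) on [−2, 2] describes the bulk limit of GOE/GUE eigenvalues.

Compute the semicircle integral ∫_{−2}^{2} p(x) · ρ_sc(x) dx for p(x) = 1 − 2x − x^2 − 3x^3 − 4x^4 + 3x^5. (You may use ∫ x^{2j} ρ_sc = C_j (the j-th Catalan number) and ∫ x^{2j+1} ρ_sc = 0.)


Write p(x) = Σ a_i x^i, split into monomials and integrate each against ρ_sc separately.
Using ∫ x^{2j} ρ_sc = C_j = (1/(j+1)) C(2j, j) (Catalan numbers) and ∫ x^{2j+1} ρ_sc = 0 (odd monomials vanish by symmetry):
  i = 0 (even): a_0 · C_{0} = 1 · 1 = 1
  i = 1 (odd): ∫ x^1 ρ_sc = 0 (vanishes)
  i = 2 (even): a_2 · C_{1} = -1 · 1 = -1
  i = 3 (odd): ∫ x^3 ρ_sc = 0 (vanishes)
  i = 4 (even): a_4 · C_{2} = -4 · 2 = -8
  i = 5 (odd): ∫ x^5 ρ_sc = 0 (vanishes)

Summing the contributions: ∫_{−2}^{2} p(x) ρ_sc(x) dx = 1 + (-1) + (-8) = -8.


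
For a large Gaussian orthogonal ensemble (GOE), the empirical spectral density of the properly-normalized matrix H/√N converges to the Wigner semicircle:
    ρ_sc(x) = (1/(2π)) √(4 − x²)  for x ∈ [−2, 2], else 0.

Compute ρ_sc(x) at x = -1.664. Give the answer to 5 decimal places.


ρ_sc(x) = (1/(2π)) √(4 − x²). With x = -1.664:
  4 − x² = 4 − (-1.664)² = 4 − 2.768896 = 1.231104.
  √(4 − x²) = 1.109551.
  1/(2π) = 0.159155.
  ρ_sc(-1.664) = 0.159155 · 1.109551 = 0.176591.

Rounded to 5 decimal places: ρ_sc(-1.664) ≈ 0.17659.


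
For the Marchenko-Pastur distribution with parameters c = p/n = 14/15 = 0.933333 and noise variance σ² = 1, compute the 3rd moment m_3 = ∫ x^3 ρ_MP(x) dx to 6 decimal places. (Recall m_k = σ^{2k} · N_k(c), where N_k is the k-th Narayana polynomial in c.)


E[X³] = σ⁶ (1 + 3c + c²) (third MP moment). With σ² = 1 (so σ⁶ = 1) and c = 14/15 = 0.933333: E[X³] = 1 · (1 + 3·0.933333 + (0.933333)²) = 1 · 4.671111.

So E[X^3] = 4.671111.


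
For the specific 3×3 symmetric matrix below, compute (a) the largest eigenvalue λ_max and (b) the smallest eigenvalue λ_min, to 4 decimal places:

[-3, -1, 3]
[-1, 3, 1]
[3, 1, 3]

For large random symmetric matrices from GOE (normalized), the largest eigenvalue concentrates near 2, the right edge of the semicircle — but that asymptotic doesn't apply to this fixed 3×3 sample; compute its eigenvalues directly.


Since M is real symmetric, all three eigenvalues are real; they are the roots of det(λI − M) = λ³ − (tr M) λ² + s λ − det M, where s is the sum of the principal 2×2 minors.
tr M = -3 + 3 + 3 = 3.
s = ((-3)·3 − (-1)²) + ((-3)·3 − 3²) + (3·3 − 1²) = -10 + (-18) + 8 = -20.
det M (expand along row 1) = (-3)·8 − (-1)·(-6) + 3·(-10) = -60.
Characteristic polynomial: λ³ − 3λ² − 20λ + 60 = 0.
Substitute λ = y + (tr M)/3 = y + 1.000000 to remove the quadratic term: y³ + p·y + q = 0 with p = s − (tr M)²/3 = -23.000000 and q = −2(tr M)³/27 + (tr M)·s/3 − det M = 38.000000.
Three real roots ⇒ use the trigonometric (Viète) form: r = 2√(−p/3) = 5.537749, φ = arccos(3q/(p·r)) = arccos(-0.895043) = 2.679323 rad.
y_k = r·cos(φ/3 − 2πk/3) for k = 0, 1, 2 gives y = 3.472136, 2.000000, -5.472136.
λ_k = y_k + 1.000000 gives λ = 4.4721, 3.0000, -4.4721 (check: the sum is 3.0000 = tr M).

Hence λ_max = 4.4721 and λ_min = -4.4721.


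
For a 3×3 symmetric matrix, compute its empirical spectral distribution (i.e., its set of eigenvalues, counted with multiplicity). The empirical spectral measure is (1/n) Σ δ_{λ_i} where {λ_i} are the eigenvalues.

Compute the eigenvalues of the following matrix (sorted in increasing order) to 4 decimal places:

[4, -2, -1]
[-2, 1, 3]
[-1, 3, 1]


Since M is real symmetric, all three eigenvalues are real; they are the roots of det(λI − M) = λ³ − (tr M) λ² + s λ − det M, where s is the sum of the principal 2×2 minors.
tr M = 4 + 1 + 1 = 6.
s = (4·1 − (-2)²) + (4·1 − (-1)²) + (1·1 − 3²) = 0 + 3 + (-8) = -5.
det M (expand along row 1) = 4·(-8) − (-2)·1 + (-1)·(-5) = -25.
Characteristic polynomial: λ³ − 6λ² − 5λ + 25 = 0.
Substitute λ = y + (tr M)/3 = y + 2.000000 to remove the quadratic term: y³ + p·y + q = 0 with p = s − (tr M)²/3 = -17.000000 and q = −2(tr M)³/27 + (tr M)·s/3 − det M = -1.000000.
Three real roots ⇒ use the trigonometric (Viète) form: r = 2√(−p/3) = 4.760952, φ = arccos(3q/(p·r)) = arccos(0.037066) = 1.533722 rad.
y_k = r·cos(φ/3 − 2πk/3) for k = 0, 1, 2 gives y = 4.152209, -0.058836, -4.093373.
λ_k = y_k + 2.000000 gives λ = 6.1522, 1.9412, -2.0934 (check: the sum is 6.0000 = tr M).

Eigenvalues sorted in increasing order: [-2.0934, 1.9412, 6.1522].


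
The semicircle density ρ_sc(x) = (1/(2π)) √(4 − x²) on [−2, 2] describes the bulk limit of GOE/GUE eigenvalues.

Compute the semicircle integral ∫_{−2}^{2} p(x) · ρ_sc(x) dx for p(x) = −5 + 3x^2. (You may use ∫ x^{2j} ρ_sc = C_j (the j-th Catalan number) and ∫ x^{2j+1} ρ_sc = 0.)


Write p(x) = Σ a_i x^i, split into monomials and integrate each against ρ_sc separately.
Using ∫ x^{2j} ρ_sc = C_j = (1/(j+1)) C(2j, j) (Catalan numbers) and ∫ x^{2j+1} ρ_sc = 0 (odd monomials vanish by symmetry):
  i = 0 (even): a_0 · C_{0} = -5 · 1 = -5
  i = 2 (even): a_2 · C_{1} = 3 · 1 = 3

Summing the contributions: ∫_{−2}^{2} p(x) ρ_sc(x) dx = (-5) + 3 = -2.


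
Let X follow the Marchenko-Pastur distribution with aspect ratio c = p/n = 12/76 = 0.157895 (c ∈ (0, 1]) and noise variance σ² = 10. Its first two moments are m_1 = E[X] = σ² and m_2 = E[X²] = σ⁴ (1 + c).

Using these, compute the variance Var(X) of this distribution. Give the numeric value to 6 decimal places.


m_1 = E[X] = σ² = 10, so m_1² = 100.
m_2 = E[X²] = σ⁴ (1 + c) = 100 · (1 + 0.157895) = 100 · 1.157895 = 115.789474.
(Note m_2 − m_1² simplifies to c · σ⁴ = 0.157895 · 100.)

Var(X) = m_2 − m_1² = 115.789474 − 100 = 15.789474.


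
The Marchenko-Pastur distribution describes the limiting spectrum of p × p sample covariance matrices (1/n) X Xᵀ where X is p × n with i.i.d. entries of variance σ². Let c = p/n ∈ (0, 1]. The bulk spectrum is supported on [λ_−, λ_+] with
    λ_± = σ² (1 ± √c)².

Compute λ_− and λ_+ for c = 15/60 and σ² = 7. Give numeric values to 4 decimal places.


c = 15/60 = 0.250000; √c = 0.500000.
λ_− = σ² (1 − √c)² = 7 · (1 − 0.500000)² = 7 · (0.500000)² = 1.750000.
λ_+ = σ² (1 + √c)² = 7 · (1 + 0.500000)² = 7 · (1.500000)² = 15.750000.

Rounded to 4 decimal places: λ_− ≈ 1.7500, λ_+ ≈ 15.7500.


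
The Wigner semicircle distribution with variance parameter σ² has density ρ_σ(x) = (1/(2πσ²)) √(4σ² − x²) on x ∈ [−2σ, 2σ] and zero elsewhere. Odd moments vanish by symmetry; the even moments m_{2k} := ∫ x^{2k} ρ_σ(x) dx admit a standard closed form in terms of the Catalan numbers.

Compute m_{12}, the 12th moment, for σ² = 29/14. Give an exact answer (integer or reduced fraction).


By the scaled semicircle moment identity, m_{2k} = σ^{2k} · C_k with k = 6.
C_6 = (1/(k+1)) · C(2k, k) = (1/7) · C(12, 6) = (1/7) · 924 = 132.
σ^{2k} = (σ²)^k = (29/14)^6 = 594823321/7529536.

Therefore m_{12} = σ^{12} · C_6 = (594823321/7529536) · 132 = 19629169593/1882384.


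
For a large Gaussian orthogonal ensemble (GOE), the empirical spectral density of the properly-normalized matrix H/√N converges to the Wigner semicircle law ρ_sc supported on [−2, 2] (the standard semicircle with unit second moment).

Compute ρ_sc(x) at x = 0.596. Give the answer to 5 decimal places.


ρ_sc(x) = (1/(2π)) √(4 − x²). With x = 0.596:
  4 − x² = 4 − (0.596)² = 4 − 0.355216 = 3.644784.
  √(4 − x²) = 1.909132.
  1/(2π) = 0.159155.
  ρ_sc(0.596) = 0.159155 · 1.909132 = 0.303848.

Rounded to 5 decimal places: ρ_sc(0.596) ≈ 0.30385.


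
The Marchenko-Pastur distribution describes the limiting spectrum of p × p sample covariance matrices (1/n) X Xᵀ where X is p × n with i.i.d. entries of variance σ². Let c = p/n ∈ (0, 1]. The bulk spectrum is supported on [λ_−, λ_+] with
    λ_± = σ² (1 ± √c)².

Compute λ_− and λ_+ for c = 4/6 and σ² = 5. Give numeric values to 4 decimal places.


c = 4/6 = 0.666667; √c = 0.816497.
λ_− = σ² (1 − √c)² = 5 · (1 − 0.816497)² = 5 · (0.183503)² = 0.168368.
λ_+ = σ² (1 + √c)² = 5 · (1 + 0.816497)² = 5 · (1.816497)² = 16.498299.

Rounded to 4 decimal places: λ_− ≈ 0.1684, λ_+ ≈ 16.4983.


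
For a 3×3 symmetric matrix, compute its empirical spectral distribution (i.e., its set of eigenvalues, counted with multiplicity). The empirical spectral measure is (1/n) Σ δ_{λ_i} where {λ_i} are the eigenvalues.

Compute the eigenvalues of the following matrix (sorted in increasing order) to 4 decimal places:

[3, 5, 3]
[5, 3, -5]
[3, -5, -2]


Since M is real symmetric, all three eigenvalues are real; they are the roots of det(λI − M) = λ³ − (tr M) λ² + s λ − det M, where s is the sum of the principal 2×2 minors.
tr M = 3 + 3 + (-2) = 4.
s = (3·3 − 5²) + (3·(-2) − 3²) + (3·(-2) − (-5)²) = -16 + (-15) + (-31) = -62.
det M (expand along row 1) = 3·(-31) − 5·5 + 3·(-34) = -220.
Characteristic polynomial: λ³ − 4λ² − 62λ + 220 = 0.
Substitute λ = y + (tr M)/3 = y + 1.333333 to remove the quadratic term: y³ + p·y + q = 0 with p = s − (tr M)²/3 = -67.333333 and q = −2(tr M)³/27 + (tr M)·s/3 − det M = 132.592593.
Three real roots ⇒ use the trigonometric (Viète) form: r = 2√(−p/3) = 9.475114, φ = arccos(3q/(p·r)) = arccos(-0.623485) = 2.243989 rad.
y_k = r·cos(φ/3 − 2πk/3) for k = 0, 1, 2 gives y = 6.945763, 2.108392, -9.054155.
λ_k = y_k + 1.333333 gives λ = 8.2791, 3.4417, -7.7208 (check: the sum is 4.0000 = tr M).

Eigenvalues sorted in increasing order: [-7.7208, 3.4417, 8.2791].
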